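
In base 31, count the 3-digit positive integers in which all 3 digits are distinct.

The leading digit has 30 choices (anything but zero); the next has 30 (anything but the first), then 29, and so on, one fewer each time.
Total: 30 x 30 x 29.

Final answer: 26100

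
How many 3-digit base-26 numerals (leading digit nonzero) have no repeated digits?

First digit: 25 (nonzero). Second: 25 (not first). Third: 24, etc.
Total: 25 x 25 x 24.

Final answer: 15000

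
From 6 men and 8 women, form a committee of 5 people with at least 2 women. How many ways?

Sum over valid woman counts:
C(8,2)C(6,3) = 560
C(8,3)C(6,2) = 840
C(8,4)C(6,1) = 420
C(8,5)C(6,0) = 56
Total: 560 + 840 + 420 + 56.

Final answer: 1876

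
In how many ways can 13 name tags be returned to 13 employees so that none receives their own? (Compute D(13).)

Use the recurrence D(n) = (n-1)(D(n-1) + D(n-2)) with D(0)=1, D(1)=0.
D(2) = 1 x (0 + 1) = 1
D(3) = 2 x (1 + 0) = 2
D(4) = 3 x (2 + 1) = 9
D(5) = 4 x (9 + 2) = 44
D(6) = 5 x (44 + 9) = 265
D(7) = 6 x (265 + 44) = 1854
D(8) = 7 x (1854 + 265) = 14833
D(9) = 8 x (14833 + 1854) = 133496
D(10) = 9 x (133496 + 14833) = 1334961
D(11) = 10 x (1334961 + 133496) = 14684570
D(12) = 11 x (14684570 + 1334961) = 176214841
D(13) = 12 x (D(12) + D(11)) = 12 x (176214841 + 14684570)

Final answer: D(13) = 2290792932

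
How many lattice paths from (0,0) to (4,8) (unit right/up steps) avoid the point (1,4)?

Total paths to (4,8): C(12,8) = 495.
Paths through (1,4): C(5,4) x C(7,4) = 175.
Avoiding (1,4): 495 - 175.

Final answer: 320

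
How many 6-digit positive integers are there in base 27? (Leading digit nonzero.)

Leading digit: 26 options (nonzero). Other 5 digit(s): 27 options each.
Total: 26 x 27^5.

Final answer: 373071582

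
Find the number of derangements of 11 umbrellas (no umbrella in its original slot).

D(n) = (n-1)(D(n-1) + D(n-2)), D(0)=1, D(1)=0.
D(2) = 1 x (0 + 1) = 1
D(3) = 2 x (1 + 0) = 2
D(4) = 3 x (2 + 1) = 9
D(5) = 4 x (9 + 2) = 44
D(6) = 5 x (44 + 9) = 265
D(7) = 6 x (265 + 44) = 1854
D(8) = 7 x (1854 + 265) = 14833
D(9) = 8 x (14833 + 1854) = 133496
D(10) = 9 x (133496 + 14833) = 1334961
D(11) = 10 x (D(10) + D(9)) = 10 x (1334961 + 133496)

Final answer: D(11) = 14684570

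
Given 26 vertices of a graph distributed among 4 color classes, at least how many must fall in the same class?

By pigeonhole with 26 objects and 4 categories: ceiling(26/4).

Final answer: 7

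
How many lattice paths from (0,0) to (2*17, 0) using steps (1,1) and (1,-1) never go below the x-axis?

Total monotonic paths to (17,17): C(34,17) = 2333606220.
Paths that cross above y=x (reflection bijection): C(34,18) = 2203961430.
Valid Dyck paths: 2333606220 - 2203961430.
(This is the Catalan number C_{17}.)

Final answer: C_{17} = 129644790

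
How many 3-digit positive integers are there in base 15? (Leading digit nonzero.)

In base 15, the leading digit has 14 choices (1..14); each of the remaining 2 digits has 15 choices.
Total: 14 x 15^2.

Final answer: 3150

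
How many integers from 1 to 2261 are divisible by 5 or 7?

Multiples of 5: 452. Multiples of 7: 323. Of both (lcm=35): 64.
By inclusion-exclusion: 452 + 323 - 64.

Final answer: 711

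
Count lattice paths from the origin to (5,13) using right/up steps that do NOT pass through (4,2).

Total paths to (5,13): C(18,13) = 8568.
Paths through (4,2): C(6,2) x C(12,11) = 180.
Avoiding (4,2): 8568 - 180.

Final answer: 8388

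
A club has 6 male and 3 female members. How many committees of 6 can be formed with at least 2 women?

Sum over valid woman counts:
C(3,2)C(6,4) = 45
C(3,3)C(6,3) = 20
Total: 45 + 20.

Final answer: 65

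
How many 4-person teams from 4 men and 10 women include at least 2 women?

Sum over valid woman counts:
C(10,2)C(4,2) = 270
C(10,3)C(4,1) = 480
C(10,4)C(4,0) = 210
Total: 270 + 480 + 210.

Final answer: 960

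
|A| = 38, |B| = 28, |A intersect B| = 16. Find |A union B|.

|A union B| = |A| + |B| - |A intersect B| = 38 + 28 - 16.

Final answer: 50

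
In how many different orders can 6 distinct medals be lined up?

The number of ways to arrange 6 distinct objects is 6!.

Final answer: 6! = 720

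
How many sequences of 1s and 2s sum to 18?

Let f(n) be the number of climbs. Removing the last move (1 or 2 steps) gives f(n) = f(n-1) + f(n-2); base cases f(1)=1, f(2)=2.
Iterating the recurrence: f(1)=1, f(2)=2, f(3)=3, f(4)=5, f(5)=8, f(6)=13, f(7)=21, f(8)=34, f(9)=55, f(10)=89, f(11)=144, f(12)=233, f(13)=377, f(14)=610, f(15)=987, f(16)=1597, f(17)=2584, f(18)=4181.

Final answer: 4181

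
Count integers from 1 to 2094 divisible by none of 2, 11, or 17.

|div by 2|=1047, |div by 11|=190, |div by 17|=123.
|div by 2&11|=95, |div by 2&17|=61, |div by 11&17|=11, |div by all|=5.
By inclusion-exclusion, divisible by at least one: 1047+190+123-95-61-11+5 = 1198.
Not divisible by any: 2094 - 1198.

Final answer: 896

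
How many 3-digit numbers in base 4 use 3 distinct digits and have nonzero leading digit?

First digit: 3 (nonzero). Second: 3 (not first). Third: 2, etc.
Total: 3 x 3 x 2.

Final answer: 18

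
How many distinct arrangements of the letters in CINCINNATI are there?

Letters (A:1, C:2, I:3, N:3, T:1). Total letters: 10.
Permutations = 10!/(3! x 3! x 2!).

Final answer: 50400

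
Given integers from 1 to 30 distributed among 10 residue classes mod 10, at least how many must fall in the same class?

By pigeonhole with 30 objects and 10 categories: ceiling(30/10).

Final answer: 3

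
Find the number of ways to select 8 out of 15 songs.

C(15,8) = 15!/(8! x (15-8)!).

Final answer: C(15,8) = 6435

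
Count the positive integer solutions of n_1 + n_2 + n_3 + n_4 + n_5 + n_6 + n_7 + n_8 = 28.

Substitute n'_i = n_i - 1 (so n'_i >= 0). Then sum n'_i = 28 - 8 = 20.
Stars and bars: C(20+8-1, 8-1) = C(27,7).

Final answer: C(27,7) = 888030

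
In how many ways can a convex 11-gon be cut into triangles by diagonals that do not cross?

This is counted by the nth Catalan number C_n. Here n = 11 - 2 = 9.
C_n = C(2n,n)/(n+1), so C_{9} = C(18,9)/10 = 48620/10.

Final answer: C_{9} = 4862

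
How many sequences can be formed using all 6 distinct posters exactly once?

The number of ways to arrange 6 distinct objects is 6!.

Final answer: 6! = 720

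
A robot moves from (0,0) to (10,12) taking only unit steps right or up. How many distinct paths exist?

Each path has 10 right steps and 12 up steps in some order (22 steps total).
Choose which 12 of the 22 steps are up: C(22,12).

Final answer: C(22,12) = 646646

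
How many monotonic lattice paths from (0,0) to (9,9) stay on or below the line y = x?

Total monotonic paths to (9,9): C(18,9) = 48620.
Paths that cross above y=x (reflection bijection): C(18,10) = 43758.
Valid Dyck paths: 48620 - 43758.
(Check: C(18,9) - C(18,10) = C(18,9)/10, the Catalan number C_{9}.)

Final answer: C_{9} = 4862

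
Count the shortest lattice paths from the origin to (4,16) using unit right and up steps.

Each path has 4 right steps and 16 up steps in some order (20 steps total).
Choose which 16 of the 20 steps are up: C(20,16).

Final answer: C(20,16) = 4845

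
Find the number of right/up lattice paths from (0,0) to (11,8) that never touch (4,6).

Total paths to (11,8): C(19,8) = 75582.
Paths through (4,6): C(10,6) x C(9,2) = 7560.
Avoiding (4,6): 75582 - 7560.

Final answer: 68022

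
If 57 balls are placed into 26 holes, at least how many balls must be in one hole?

By the pigeonhole principle: ceiling(57/26).

Final answer: 3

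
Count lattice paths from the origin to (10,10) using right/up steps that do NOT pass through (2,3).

Total paths to (10,10): C(20,10) = 184756.
Paths through (2,3): C(5,3) x C(15,7) = 64350.
Avoiding (2,3): 184756 - 64350.

Final answer: 120406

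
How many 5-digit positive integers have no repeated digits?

First digit: 9 (not 0). Second: 9 (not first). Third: 8, etc.
Total: 9 x 9 x 8 x 7 x 6.

Final answer: 27216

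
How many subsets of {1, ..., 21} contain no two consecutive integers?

Let a(n) count such subsets of {1, ..., n}. Either n is excluded (a(n-1) ways) or n is included, forcing n-1 out (a(n-2) ways), so a(n) = a(n-1) + a(n-2) with a(1)=2, a(2)=3.
Iterating the recurrence: a(1)=2, a(2)=3, a(3)=5, a(4)=8, a(5)=13, a(6)=21, a(7)=34, a(8)=55, a(9)=89, a(10)=144, a(11)=233, a(12)=377, a(13)=610, a(14)=987, a(15)=1597, a(16)=2584, a(17)=4181, a(18)=6765, a(19)=10946, a(20)=17711, a(21)=28657.

Final answer: 28657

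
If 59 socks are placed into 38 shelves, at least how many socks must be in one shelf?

By the pigeonhole principle: ceiling(59/38).

Final answer: 2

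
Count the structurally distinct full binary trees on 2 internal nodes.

This is counted by the nth Catalan number C_n. Here n = 2.
C_n = C(2n,n)/(n+1), so C_{2} = C(4,2)/3 = 6/3.

Final answer: C_{2} = 2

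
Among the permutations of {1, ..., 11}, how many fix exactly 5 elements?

Choose which 5 elements are fixed: C(11,5) = 462.
Derange the remaining 6 using D(j) = (j-1)(D(j-1) + D(j-2)), D(0)=1, D(1)=0: D(2)=1, D(3)=2, D(4)=9, D(5)=44, D(6)=265.
Total: 462 x 265.

Final answer: C(11,5) D(6) = 122430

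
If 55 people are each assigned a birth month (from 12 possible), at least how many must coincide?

There are 12 possible values for birth month. With 55 people and 12 categories, by pigeonhole: ceiling(55/12).

Final answer: 5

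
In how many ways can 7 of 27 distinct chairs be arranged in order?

P(27,7) = 27!/(27-7)! = 27!/20!.

Final answer: P(27,7) = 4475671200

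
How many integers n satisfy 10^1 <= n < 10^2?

The leading digit cannot be 0 (9 options); the other 1 digit can be anything (10 options each).
Total: 9 x 10^1.

Final answer: 90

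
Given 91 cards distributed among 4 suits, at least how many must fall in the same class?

By pigeonhole with 91 objects and 4 categories: ceiling(91/4).

Final answer: 23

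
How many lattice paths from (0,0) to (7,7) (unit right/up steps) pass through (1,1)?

Paths (0,0)->(1,1): C(2,1) = 2.
Paths (1,1)->(7,7): C(12,6) = 924.
By multiplication principle: 2 x 924.

Final answer: 1848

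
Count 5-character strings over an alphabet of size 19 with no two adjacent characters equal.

Let g(n) count such strings. g(1) = 19, and each valid string of length n-1 extends in 18 ways (any symbol but the last), so g(n) = 18 g(n-1).
Total: g(5) = 19 x 18^4.

Final answer: 19 x 18^{4} = 1994544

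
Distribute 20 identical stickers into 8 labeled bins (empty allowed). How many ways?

Stars and bars: C(n+k-1, k-1) = C(27,7).

Final answer: C(27,7) = 888030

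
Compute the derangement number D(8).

D(n) = (n-1)(D(n-1) + D(n-2)), D(0)=1, D(1)=0.
D(2) = 1 x (0 + 1) = 1
D(3) = 2 x (1 + 0) = 2
D(4) = 3 x (2 + 1) = 9
D(5) = 4 x (9 + 2) = 44
D(6) = 5 x (44 + 9) = 265
D(7) = 6 x (265 + 44) = 1854
D(8) = 7 x (D(7) + D(6)) = 7 x (1854 + 265)

Final answer: D(8) = 14833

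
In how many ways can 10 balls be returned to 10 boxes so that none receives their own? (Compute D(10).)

D(n) = (n-1)(D(n-1) + D(n-2)), D(0)=1, D(1)=0.
D(2) = 1 x (0 + 1) = 1
D(3) = 2 x (1 + 0) = 2
D(4) = 3 x (2 + 1) = 9
D(5) = 4 x (9 + 2) = 44
D(6) = 5 x (44 + 9) = 265
D(7) = 6 x (265 + 44) = 1854
D(8) = 7 x (1854 + 265) = 14833
D(9) = 8 x (14833 + 1854) = 133496
D(10) = 9 x (D(9) + D(8)) = 9 x (133496 + 14833)

Final answer: D(10) = 1334961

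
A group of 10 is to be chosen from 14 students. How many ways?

C(14,10) = 14!/(10! x 4!).

Final answer: \binom{14}{10} = 1001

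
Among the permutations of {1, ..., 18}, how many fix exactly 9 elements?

Choose which 9 elements are fixed: C(18,9) = 48620.
Derange the remaining 9 using D(j) = (j-1)(D(j-1) + D(j-2)), D(0)=1, D(1)=0: D(2)=1, D(3)=2, D(4)=9, D(5)=44, D(6)=265, D(7)=1854, D(8)=14833, D(9)=133496.
Total: 48620 x 133496.

Final answer: C(18,9) D(9) = 6490575520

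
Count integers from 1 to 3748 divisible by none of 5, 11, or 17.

|div by 5|=749, |div by 11|=340, |div by 17|=220.
|div by 5&11|=68, |div by 5&17|=44, |div by 11&17|=20, |div by all|=4.
By inclusion-exclusion, divisible by at least one: 749+340+220-68-44-20+4 = 1181.
Not divisible by any: 3748 - 1181.

Final answer: 2567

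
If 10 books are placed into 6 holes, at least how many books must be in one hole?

By the pigeonhole principle: ceiling(10/6).

Final answer: 2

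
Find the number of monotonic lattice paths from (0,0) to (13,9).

Each path has 13 right steps and 9 up steps in some order (22 steps total).
Choose which 9 of the 22 steps are up: C(22,9).

Final answer: C(22,9) = 497420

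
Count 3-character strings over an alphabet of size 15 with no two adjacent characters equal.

First character: 15 choices. Each subsequent: 14 choices (must differ from the previous one).
Total: 15 x 14^2.

Final answer: 15 x 14^{2} = 2940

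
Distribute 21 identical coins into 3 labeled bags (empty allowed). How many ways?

Stars and bars: C(n+k-1, k-1) = C(23,2).

Final answer: C(23,2) = 253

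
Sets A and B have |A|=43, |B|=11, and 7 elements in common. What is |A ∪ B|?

|A union B| = |A| + |B| - |A intersect B| = 43 + 11 - 7.

Final answer: 47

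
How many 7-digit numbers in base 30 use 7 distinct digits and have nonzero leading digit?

First digit: 29 (nonzero). Second: 29 (not first). Third: 28, etc.
Total: 29 x 29 x 28 x 27 x 26 x 25 x 24.

Final answer: 9918417600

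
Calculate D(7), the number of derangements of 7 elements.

Use the recurrence D(n) = (n-1)(D(n-1) + D(n-2)) with D(0)=1, D(1)=0.
Building up: D(2)=1, D(3)=2, D(4)=9, D(5)=44, D(6)=265.
D(7) = 6 x (D(6) + D(5)) = 6 x (265 + 44).

Final answer: D(7) = 1854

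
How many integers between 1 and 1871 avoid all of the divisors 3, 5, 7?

|div by 3|=623, |div by 5|=374, |div by 7|=267.
|div by 3&5|=124, |div by 3&7|=89, |div by 5&7|=53, |div by all|=17.
By inclusion-exclusion, divisible by at least one: 623+374+267-124-89-53+17 = 1015.
Not divisible by any: 1871 - 1015.

Final answer: 856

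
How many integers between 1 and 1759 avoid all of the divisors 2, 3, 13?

|div by 2|=879, |div by 3|=586, |div by 13|=135.
|div by 2&3|=293, |div by 2&13|=67, |div by 3&13|=45, |div by all|=22.
By inclusion-exclusion, divisible by at least one: 879+586+135-293-67-45+22 = 1217.
Not divisible by any: 1759 - 1217.

Final answer: 542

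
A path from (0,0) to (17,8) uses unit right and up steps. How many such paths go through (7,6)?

Paths (0,0)->(7,6): C(13,6) = 1716.
Paths (7,6)->(17,8): C(12,2) = 66.
By multiplication principle: 1716 x 66.

Final answer: 113256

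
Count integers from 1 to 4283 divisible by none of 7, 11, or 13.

|div by 7|=611, |div by 11|=389, |div by 13|=329.
|div by 7&11|=55, |div by 7&13|=47, |div by 11&13|=29, |div by all|=4.
By inclusion-exclusion, divisible by at least one: 611+389+329-55-47-29+4 = 1202.
Not divisible by any: 4283 - 1202.

Final answer: 3081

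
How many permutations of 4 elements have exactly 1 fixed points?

Choose which 1 elements are fixed: C(4,1) = 4.
Derange the remaining 3 using D(j) = (j-1)(D(j-1) + D(j-2)), D(0)=1, D(1)=0: D(2)=1, D(3)=2.
Total: 4 x 2.

Final answer: C(4,1) D(3) = 8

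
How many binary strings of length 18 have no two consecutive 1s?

Let a(n) count valid strings. If the last bit is 0 the prefix is any valid string of length n-1; if it is 1 the string must end in 01 with a valid prefix of length n-2. So a(n) = a(n-1) + a(n-2), a(1)=2, a(2)=3.
Iterating the recurrence: a(1)=2, a(2)=3, a(3)=5, a(4)=8, a(5)=13, a(6)=21, a(7)=34, a(8)=55, a(9)=89, a(10)=144, a(11)=233, a(12)=377, a(13)=610, a(14)=987, a(15)=1597, a(16)=2584, a(17)=4181, a(18)=6765.

Final answer: 6765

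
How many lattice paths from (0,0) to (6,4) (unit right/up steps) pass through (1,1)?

Paths (0,0)->(1,1): C(2,1) = 2.
Paths (1,1)->(6,4): C(8,3) = 56.
By multiplication principle: 2 x 56.

Final answer: 112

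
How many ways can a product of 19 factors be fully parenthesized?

This is counted by the nth Catalan number C_n. Here n = 19 - 1 = 18.
C_n = (2n)!/(n!(n+1)!), so C_{18} = 36!/(18! x 19!) = C(36,18)/19 = 9075135300/19.

Final answer: C_{18} = 477638700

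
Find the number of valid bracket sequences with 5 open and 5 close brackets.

The structures are counted by the Catalan number C_n. Here n = 5 (pairs).
C_n = C(2n,n) - C(2n,n+1), so C_{5} = C(10,5) - C(10,6) = 252 - 210.

Final answer: C_{5} = 42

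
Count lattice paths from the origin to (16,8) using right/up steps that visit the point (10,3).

Paths (0,0)->(10,3): C(13,3) = 286.
Paths (10,3)->(16,8): C(11,5) = 462.
By multiplication principle: 286 x 462.

Final answer: 132132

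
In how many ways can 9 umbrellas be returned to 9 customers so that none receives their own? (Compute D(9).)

Derangements satisfy D(n) = (n-1)(D(n-1) + D(n-2)), starting from D(0)=1, D(1)=0.
D(2) = 1 x (0 + 1) = 1
D(3) = 2 x (1 + 0) = 2
D(4) = 3 x (2 + 1) = 9
D(5) = 4 x (9 + 2) = 44
D(6) = 5 x (44 + 9) = 265
D(7) = 6 x (265 + 44) = 1854
D(8) = 7 x (1854 + 265) = 14833
D(9) = 8 x (D(8) + D(7)) = 8 x (14833 + 1854)

Final answer: D(9) = 133496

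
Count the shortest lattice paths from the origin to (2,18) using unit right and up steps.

Each path has 2 right steps and 18 up steps in some order (20 steps total).
Choose which 18 of the 20 steps are up: C(20,18).

Final answer: C(20,18) = 190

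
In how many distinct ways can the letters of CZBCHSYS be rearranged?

Letters (B:1, C:2, H:1, S:2, Y:1, Z:1). Total letters: 8.
Permutations = 8!/(2! x 2!).

Final answer: 10080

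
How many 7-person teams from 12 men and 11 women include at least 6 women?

Sum over valid woman counts:
C(11,6)C(12,1) = 5544
C(11,7)C(12,0) = 330
Total: 5544 + 330.

Final answer: 5874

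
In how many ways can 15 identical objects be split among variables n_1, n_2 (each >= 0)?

Stars and bars with 15 stars and 1 bars:
C(15+2-1, 2-1) = C(16,1).

Final answer: C(16,1) = 16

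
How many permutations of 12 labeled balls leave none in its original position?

Derangements satisfy D(n) = (n-1)(D(n-1) + D(n-2)), starting from D(0)=1, D(1)=0.
D(2) = 1 x (0 + 1) = 1
D(3) = 2 x (1 + 0) = 2
D(4) = 3 x (2 + 1) = 9
D(5) = 4 x (9 + 2) = 44
D(6) = 5 x (44 + 9) = 265
D(7) = 6 x (265 + 44) = 1854
D(8) = 7 x (1854 + 265) = 14833
D(9) = 8 x (14833 + 1854) = 133496
D(10) = 9 x (133496 + 14833) = 1334961
D(11) = 10 x (1334961 + 133496) = 14684570
D(12) = 11 x (D(11) + D(10)) = 11 x (14684570 + 1334961)

Final answer: D(12) = 176214841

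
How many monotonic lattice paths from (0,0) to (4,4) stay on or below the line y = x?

Total monotonic paths to (4,4): C(8,4) = 70.
Reflecting each bad path at its first crossing gives a bijection with paths to (3,5): C(8,5) = 56.
Valid Dyck paths: 70 - 56.
(This is the Catalan number C_{4}.)

Final answer: C_{4} = 14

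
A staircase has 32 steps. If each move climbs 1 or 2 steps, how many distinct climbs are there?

Let f(n) count the ways. The last step is size 1 or 2, so f(n) = f(n-1) + f(n-2) with f(1)=1, f(2)=2.
Building up term by term: f(1)=1, f(2)=2, f(3)=3, f(4)=5, f(5)=8, f(6)=13, f(7)=21, f(8)=34, f(9)=55, f(10)=89, f(11)=144, f(12)=233, f(13)=377, f(14)=610, f(15)=987, f(16)=1597, f(17)=2584, f(18)=4181, f(19)=6765, f(20)=10946, f(21)=17711, f(22)=28657, f(23)=46368, f(24)=75025, f(25)=121393, f(26)=196418, f(27)=317811, f(28)=514229, f(29)=832040, f(30)=1346269, f(31)=2178309, f(32)=3524578.

Final answer: 3524578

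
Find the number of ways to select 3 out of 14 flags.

C(14,3) = 14!/(3! x 11!).

Final answer: \binom{14}{3} = 364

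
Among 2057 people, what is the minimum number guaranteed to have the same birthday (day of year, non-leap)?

There are 365 possible values for birthday (day of year, non-leap). With 2057 people and 365 categories, by pigeonhole: ceiling(2057/365).

Final answer: 6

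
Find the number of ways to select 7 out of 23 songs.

C(23,7) = 23!/(7! x 16!).

Final answer: \binom{23}{7} = 245157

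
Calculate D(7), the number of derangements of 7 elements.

D(n) = (n-1)(D(n-1) + D(n-2)), D(0)=1, D(1)=0.
Building up: D(2)=1, D(3)=2, D(4)=9, D(5)=44, D(6)=265.
D(7) = 6 x (D(6) + D(5)) = 6 x (265 + 44).

Final answer: D(7) = 1854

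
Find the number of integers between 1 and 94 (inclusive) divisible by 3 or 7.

Multiples of 3: 31. Multiples of 7: 13. Of both (lcm=21): 4.
By inclusion-exclusion: 31 + 13 - 4.

Final answer: 40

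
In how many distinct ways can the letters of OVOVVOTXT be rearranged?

Letters (O:3, T:2, V:3, X:1). Total letters: 9.
Permutations = 9!/(3! x 3! x 2!).

Final answer: 5040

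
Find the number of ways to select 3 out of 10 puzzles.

C(10,3) = 10!/(3! x (10-3)!).

Final answer: C(10,3) = 120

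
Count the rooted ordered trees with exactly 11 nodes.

This is counted by the nth Catalan number C_n. Here n = 11 - 1 = 10.
C_n = C(2n,n)/(n+1), so C_{10} = C(20,10)/11 = 184756/11.

Final answer: C_{10} = 16796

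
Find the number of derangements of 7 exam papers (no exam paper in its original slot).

D(n) = (n-1)(D(n-1) + D(n-2)), D(0)=1, D(1)=0.
D(2) = 1 x (0 + 1) = 1
D(3) = 2 x (1 + 0) = 2
D(4) = 3 x (2 + 1) = 9
D(5) = 4 x (9 + 2) = 44
D(6) = 5 x (44 + 9) = 265
D(7) = 6 x (D(6) + D(5)) = 6 x (265 + 44)

Final answer: D(7) = 1854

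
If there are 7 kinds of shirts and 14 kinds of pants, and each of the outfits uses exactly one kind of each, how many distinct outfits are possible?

By the multiplication principle: 7 x 14.

Final answer: 98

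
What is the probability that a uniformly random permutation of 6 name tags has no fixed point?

Derangements satisfy D(n) = (n-1)(D(n-1) + D(n-2)), starting from D(0)=1, D(1)=0.
Building up: D(2)=1, D(3)=2, D(4)=9, D(5)=44, D(6)=265.
Total arrangements: 6! = 720.
Probability = D(6)/6! = 53/144.

Final answer: D(6)/6! = 265/720 = 0.368056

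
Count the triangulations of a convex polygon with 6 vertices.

This is a standard Catalan-number count: the answer is C_n. Here n = 6 - 2 = 4.
C_n = (2n)!/(n!(n+1)!), so C_{4} = 8!/(4! x 5!) = C(8,4)/5 = 70/5.

Final answer: C_{4} = 14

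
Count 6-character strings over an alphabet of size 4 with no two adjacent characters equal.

Let g(n) count such strings. g(1) = 4, and each valid string of length n-1 extends in 3 ways (any symbol but the last), so g(n) = 3 g(n-1).
Total: g(6) = 4 x 3^5.

Final answer: 4 x 3^{5} = 972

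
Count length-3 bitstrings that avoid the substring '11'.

Classify by the final bit: ...0 gives a(n-1) strings, ...01 gives a(n-2) strings. Thus a(n) = a(n-1) + a(n-2) with a(1)=2, a(2)=3.
Building up term by term: a(1)=2, a(2)=3, a(3)=5.

Final answer: 5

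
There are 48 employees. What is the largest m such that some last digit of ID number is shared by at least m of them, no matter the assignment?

There are 10 possible values for last digit of ID number. With 48 employees and 10 categories, by pigeonhole: ceiling(48/10).

Final answer: 5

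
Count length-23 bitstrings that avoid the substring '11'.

A valid string ends in 0 (append to any length-(n-1) valid string) or in 01 (append to any length-(n-2) valid string), so a(n) = a(n-1) + a(n-2) with a(1)=2, a(2)=3.
Iterating the recurrence: a(1)=2, a(2)=3, a(3)=5, a(4)=8, a(5)=13, a(6)=21, a(7)=34, a(8)=55, a(9)=89, a(10)=144, a(11)=233, a(12)=377, a(13)=610, a(14)=987, a(15)=1597, a(16)=2584, a(17)=4181, a(18)=6765, a(19)=10946, a(20)=17711, a(21)=28657, a(22)=46368, a(23)=75025.

Final answer: 75025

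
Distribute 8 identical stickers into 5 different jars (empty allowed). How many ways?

Stars and bars: C(n+k-1, k-1) = C(12,4).

Final answer: C(12,4) = 495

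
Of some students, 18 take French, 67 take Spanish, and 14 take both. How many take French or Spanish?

|A union B| = |A| + |B| - |A intersect B| = 18 + 67 - 14.

Final answer: 71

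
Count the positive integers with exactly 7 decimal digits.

These are the integers in [10^6, 10^7), so the count is 10^7 - 10^6 = 9 x 10^6.

Final answer: 9000000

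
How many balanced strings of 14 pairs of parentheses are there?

The structures are counted by the Catalan number C_n. Here n = 14 (pairs).
C_n = C(2n,n) - C(2n,n+1), so C_{14} = C(28,14) - C(28,15) = 40116600 - 37442160.

Final answer: C_{14} = 2674440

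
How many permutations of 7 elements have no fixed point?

D(n) = (n-1)(D(n-1) + D(n-2)), D(0)=1, D(1)=0.
Building up: D(2)=1, D(3)=2, D(4)=9, D(5)=44, D(6)=265.
D(7) = 6 x (D(6) + D(5)) = 6 x (265 + 44).

Final answer: D(7) = 1854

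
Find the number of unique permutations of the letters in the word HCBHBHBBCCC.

Letters (B:4, C:4, H:3). Total letters: 11.
Permutations = 11!/(4! x 4! x 3!).

Final answer: 11550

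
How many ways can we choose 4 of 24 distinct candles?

C(24,4) = 24!/(4! x 20!).

Final answer: \binom{24}{4} = 10626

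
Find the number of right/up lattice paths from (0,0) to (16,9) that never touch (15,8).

Total paths to (16,9): C(25,9) = 2042975.
Paths through (15,8): C(23,8) x C(2,1) = 980628.
Avoiding (15,8): 2042975 - 980628.

Final answer: 1062347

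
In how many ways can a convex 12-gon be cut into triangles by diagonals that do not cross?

This is a standard Catalan-number count: the answer is C_n. Here n = 12 - 2 = 10.
Using C_0 = 1 and C_(k+1) = C_k x 2(2k+1)/(k+2), build up term by term: C_1=1, C_2=2, C_3=5, C_4=14, C_5=42, C_6=132, C_7=429, C_8=1430, C_9=4862, C_10=16796.

Final answer: C_{10} = 16796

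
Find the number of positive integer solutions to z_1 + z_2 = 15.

Substitute z'_i = z_i - 1 (so z'_i >= 0). Then sum z'_i = 15 - 2 = 13.
Stars and bars: C(13+2-1, 2-1) = C(14,1).

Final answer: C(14,1) = 14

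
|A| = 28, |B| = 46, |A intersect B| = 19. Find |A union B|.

|A union B| = |A| + |B| - |A intersect B| = 28 + 46 - 19.

Final answer: 55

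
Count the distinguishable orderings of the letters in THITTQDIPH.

Letters (D:1, H:2, I:2, P:1, Q:1, T:3). Total letters: 10.
Permutations = 10!/(3! x 2! x 2!).

Final answer: 151200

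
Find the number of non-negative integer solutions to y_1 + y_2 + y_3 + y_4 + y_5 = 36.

Stars and bars with 36 stars and 4 bars:
C(36+5-1, 5-1) = C(40,4).

Final answer: C(40,4) = 91390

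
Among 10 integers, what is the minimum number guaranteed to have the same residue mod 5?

There are 5 possible values for residue mod 5. With 10 integers and 5 categories, by pigeonhole: ceiling(10/5).

Final answer: 2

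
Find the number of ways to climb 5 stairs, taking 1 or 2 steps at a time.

Let f(n) be the number of climbs. Removing the last move (1 or 2 steps) gives f(n) = f(n-1) + f(n-2); base cases f(1)=1, f(2)=2.
Computing successive values: f(1)=1, f(2)=2, f(3)=3, f(4)=5, f(5)=8.

Final answer: 8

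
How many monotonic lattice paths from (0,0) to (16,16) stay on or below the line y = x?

Total monotonic paths to (16,16): C(32,16) = 601080390.
A path is bad iff it touches y = x + 1; reflecting its initial segment maps bad paths bijectively onto all paths to (15,17), of which there are C(32,17) = 565722720.
Valid Dyck paths: 601080390 - 565722720.
(Check: C(32,16) - C(32,17) = C(32,16)/17, the Catalan number C_{16}.)

Final answer: C_{16} = 35357670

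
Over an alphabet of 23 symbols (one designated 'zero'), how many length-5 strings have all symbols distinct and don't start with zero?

The leading digit has 22 choices (anything but zero); the next has 22 (anything but the first), then 21, and so on, one fewer each time.
Total: 22 x 22 x 21 x 20 x 19.

Final answer: 3862320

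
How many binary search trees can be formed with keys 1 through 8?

The structures are counted by the Catalan number C_n. Here n = 8.
C_n = (2n)!/(n!(n+1)!), so C_{8} = 16!/(8! x 9!) = C(16,8)/9 = 12870/9.

Final answer: C_{8} = 1430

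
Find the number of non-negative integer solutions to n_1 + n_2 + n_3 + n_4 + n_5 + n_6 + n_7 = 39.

Stars and bars with 39 stars and 6 bars:
C(39+7-1, 7-1) = C(45,6).

Final answer: C(45,6) = 8145060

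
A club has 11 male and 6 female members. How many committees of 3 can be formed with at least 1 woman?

Sum over valid woman counts:
C(6,1)C(11,2) = 330
C(6,2)C(11,1) = 165
C(6,3)C(11,0) = 20
Total: 330 + 165 + 20.

Final answer: 515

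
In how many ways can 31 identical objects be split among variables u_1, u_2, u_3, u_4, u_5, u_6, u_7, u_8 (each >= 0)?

Stars and bars with 31 stars and 7 bars:
C(31+8-1, 8-1) = C(38,7).

Final answer: C(38,7) = 12620256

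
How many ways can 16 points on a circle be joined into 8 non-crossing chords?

This is counted by the nth Catalan number C_n. Here n = 16/2 = 8.
C_n = C(2n,n)/(n+1), so C_{8} = C(16,8)/9 = 12870/9.

Final answer: C_{8} = 1430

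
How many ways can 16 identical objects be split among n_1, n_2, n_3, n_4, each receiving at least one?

Substitute n'_i = n_i - 1 (so n'_i >= 0). Then sum n'_i = 16 - 4 = 12.
Stars and bars: C(12+4-1, 4-1) = C(15,3).

Final answer: C(15,3) = 455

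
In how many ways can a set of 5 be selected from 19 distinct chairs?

C(19,5) = 19!/(5! x (19-5)!).

Final answer: C(19,5) = 11628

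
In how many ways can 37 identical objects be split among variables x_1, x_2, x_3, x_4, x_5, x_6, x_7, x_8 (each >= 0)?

Stars and bars with 37 stars and 7 bars:
C(37+8-1, 8-1) = C(44,7).

Final answer: C(44,7) = 38320568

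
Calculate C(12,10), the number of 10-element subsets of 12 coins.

C(12,10) = 12!/(10! x 2!).

Final answer: \binom{12}{10} = 66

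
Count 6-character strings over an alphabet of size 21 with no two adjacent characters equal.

First character: 21 choices. Each subsequent: 20 choices (must differ from the previous one).
Total: 21 x 20^5.

Final answer: 21 x 20^{5} = 67200000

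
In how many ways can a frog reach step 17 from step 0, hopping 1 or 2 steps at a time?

Let f(n) be the number of climbs. Removing the last move (1 or 2 steps) gives f(n) = f(n-1) + f(n-2); base cases f(1)=1, f(2)=2.
Iterating the recurrence: f(1)=1, f(2)=2, f(3)=3, f(4)=5, f(5)=8, f(6)=13, f(7)=21, f(8)=34, f(9)=55, f(10)=89, f(11)=144, f(12)=233, f(13)=377, f(14)=610, f(15)=987, f(16)=1597, f(17)=2584.

Final answer: 2584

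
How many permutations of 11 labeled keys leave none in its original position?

D(n) = (n-1)(D(n-1) + D(n-2)), D(0)=1, D(1)=0.
D(2) = 1 x (0 + 1) = 1
D(3) = 2 x (1 + 0) = 2
D(4) = 3 x (2 + 1) = 9
D(5) = 4 x (9 + 2) = 44
D(6) = 5 x (44 + 9) = 265
D(7) = 6 x (265 + 44) = 1854
D(8) = 7 x (1854 + 265) = 14833
D(9) = 8 x (14833 + 1854) = 133496
D(10) = 9 x (133496 + 14833) = 1334961
D(11) = 10 x (D(10) + D(9)) = 10 x (1334961 + 133496)

Final answer: D(11) = 14684570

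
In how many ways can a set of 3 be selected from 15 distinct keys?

C(15,3) = 15!/(3! x 12!).

Final answer: \binom{15}{3} = 455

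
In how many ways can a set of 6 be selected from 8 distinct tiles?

C(8,6) = 8!/(6! x (8-6)!).

Final answer: C(8,6) = 28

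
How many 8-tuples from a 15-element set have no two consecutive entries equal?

First character: 15 choices. Each subsequent: 14 choices (must differ from the previous one).
Total: 15 x 14^7.

Final answer: 15 x 14^{7} = 1581202560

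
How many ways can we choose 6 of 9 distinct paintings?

C(9,6) = 9!/(6! x (9-6)!).

Final answer: C(9,6) = 84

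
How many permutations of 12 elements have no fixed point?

D(n) = (n-1)(D(n-1) + D(n-2)), D(0)=1, D(1)=0.
D(2) = 1 x (0 + 1) = 1
D(3) = 2 x (1 + 0) = 2
D(4) = 3 x (2 + 1) = 9
D(5) = 4 x (9 + 2) = 44
D(6) = 5 x (44 + 9) = 265
D(7) = 6 x (265 + 44) = 1854
D(8) = 7 x (1854 + 265) = 14833
D(9) = 8 x (14833 + 1854) = 133496
D(10) = 9 x (133496 + 14833) = 1334961
D(11) = 10 x (1334961 + 133496) = 14684570
D(12) = 11 x (D(11) + D(10)) = 11 x (14684570 + 1334961)

Final answer: D(12) = 176214841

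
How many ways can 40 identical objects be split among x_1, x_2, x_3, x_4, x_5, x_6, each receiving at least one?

Substitute x'_i = x_i - 1 (so x'_i >= 0). Then sum x'_i = 40 - 6 = 34.
Stars and bars: C(34+6-1, 6-1) = C(39,5).

Final answer: C(39,5) = 575757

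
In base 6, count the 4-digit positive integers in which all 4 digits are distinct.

The leading digit has 5 choices (anything but zero); the next has 5 (anything but the first), then 4, and so on, one fewer each time.
Total: 5 x 5 x 4 x 3.

Final answer: 300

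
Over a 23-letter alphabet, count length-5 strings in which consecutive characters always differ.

First character: 23 choices. Each subsequent: 22 choices (must differ from the previous one).
Total: 23 x 22^4.

Final answer: 23 x 22^{4} = 5387888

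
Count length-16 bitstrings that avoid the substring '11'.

Classify by the final bit: ...0 gives a(n-1) strings, ...01 gives a(n-2) strings. Thus a(n) = a(n-1) + a(n-2) with a(1)=2, a(2)=3.
Computing successive values: a(1)=2, a(2)=3, a(3)=5, a(4)=8, a(5)=13, a(6)=21, a(7)=34, a(8)=55, a(9)=89, a(10)=144, a(11)=233, a(12)=377, a(13)=610, a(14)=987, a(15)=1597, a(16)=2584.

Final answer: 2584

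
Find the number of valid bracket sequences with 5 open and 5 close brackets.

The structures are counted by the Catalan number C_n. Here n = 5 (pairs).
C_n = (2n)!/(n!(n+1)!), so C_{5} = 10!/(5! x 6!) = C(10,5)/6 = 252/6.

Final answer: C_{5} = 42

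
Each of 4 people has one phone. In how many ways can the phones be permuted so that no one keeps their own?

Derangements satisfy D(n) = (n-1)(D(n-1) + D(n-2)), starting from D(0)=1, D(1)=0.
D(2) = 1 x (0 + 1) = 1
D(3) = 2 x (1 + 0) = 2
D(4) = 3 x (D(3) + D(2)) = 3 x (2 + 1)

Final answer: D(4) = 9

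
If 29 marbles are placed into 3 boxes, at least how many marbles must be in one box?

By the pigeonhole principle: ceiling(29/3).

Final answer: 10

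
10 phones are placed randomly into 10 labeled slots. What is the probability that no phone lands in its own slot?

Derangements satisfy D(n) = (n-1)(D(n-1) + D(n-2)), starting from D(0)=1, D(1)=0.
Building up: D(2)=1, D(3)=2, D(4)=9, D(5)=44, D(6)=265, D(7)=1854, D(8)=14833, D(9)=133496, D(10)=1334961.
Total arrangements: 10! = 3628800.
Probability = D(10)/10! = 16481/44800.

Final answer: D(10)/10! = 1334961/3628800 = 0.367879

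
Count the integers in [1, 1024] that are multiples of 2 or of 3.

Multiples of 2: 512. Multiples of 3: 341. Of both (lcm=6): 170.
By inclusion-exclusion: 512 + 341 - 170.

Final answer: 683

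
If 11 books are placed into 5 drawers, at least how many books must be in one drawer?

By the pigeonhole principle: ceiling(11/5).

Final answer: 3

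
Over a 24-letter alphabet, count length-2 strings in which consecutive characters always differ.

Let g(n) count such strings. g(1) = 24, and each valid string of length n-1 extends in 23 ways (any symbol but the last), so g(n) = 23 g(n-1).
Total: g(2) = 24 x 23^1.

Final answer: 24 x 23^{1} = 552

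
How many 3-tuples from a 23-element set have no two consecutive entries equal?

Let g(n) count such strings. g(1) = 23, and each valid string of length n-1 extends in 22 ways (any symbol but the last), so g(n) = 22 g(n-1).
Total: g(3) = 23 x 22^2.

Final answer: 23 x 22^{2} = 11132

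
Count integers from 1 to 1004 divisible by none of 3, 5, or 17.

|div by 3|=334, |div by 5|=200, |div by 17|=59.
|div by 3&5|=66, |div by 3&17|=19, |div by 5&17|=11, |div by all|=3.
By inclusion-exclusion, divisible by at least one: 334+200+59-66-19-11+3 = 500.
Not divisible by any: 1004 - 500.

Final answer: 504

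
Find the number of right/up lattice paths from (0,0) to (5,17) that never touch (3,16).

Total paths to (5,17): C(22,17) = 26334.
Paths through (3,16): C(19,16) x C(3,1) = 2907.
Avoiding (3,16): 26334 - 2907.

Final answer: 23427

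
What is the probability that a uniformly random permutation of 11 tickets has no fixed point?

Derangements satisfy D(n) = (n-1)(D(n-1) + D(n-2)), starting from D(0)=1, D(1)=0.
Building up: D(2)=1, D(3)=2, D(4)=9, D(5)=44, D(6)=265, D(7)=1854, D(8)=14833, D(9)=133496, D(10)=1334961, D(11)=14684570.
Total arrangements: 11! = 39916800.
Probability = D(11)/11! = 1468457/3991680.

Final answer: D(11)/11! = 14684570/39916800 = 0.367879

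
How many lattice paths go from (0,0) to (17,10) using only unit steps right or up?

Each path has 17 right steps and 10 up steps in some order (27 steps total).
Choose which 10 of the 27 steps are up: C(27,10).

Final answer: C(27,10) = 8436285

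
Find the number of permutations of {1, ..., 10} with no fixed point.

Derangements satisfy D(n) = (n-1)(D(n-1) + D(n-2)), starting from D(0)=1, D(1)=0.
Building up: D(2)=1, D(3)=2, D(4)=9, D(5)=44, D(6)=265, D(7)=1854, D(8)=14833, D(9)=133496.
D(10) = 9 x (D(9) + D(8)) = 9 x (133496 + 14833).

Final answer: D(10) = 1334961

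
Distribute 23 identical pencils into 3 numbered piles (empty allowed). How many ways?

Stars and bars: C(n+k-1, k-1) = C(25,2).

Final answer: C(25,2) = 300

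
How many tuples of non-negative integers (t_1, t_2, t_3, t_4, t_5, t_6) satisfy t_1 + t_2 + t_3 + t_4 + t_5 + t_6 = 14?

Stars and bars with 14 stars and 5 bars:
C(14+6-1, 6-1) = C(19,5).

Final answer: C(19,5) = 11628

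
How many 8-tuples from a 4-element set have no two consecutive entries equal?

Let g(n) count such strings. g(1) = 4, and each valid string of length n-1 extends in 3 ways (any symbol but the last), so g(n) = 3 g(n-1).
Total: g(8) = 4 x 3^7.

Final answer: 4 x 3^{7} = 8748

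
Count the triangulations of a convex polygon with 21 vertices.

The structures are counted by the Catalan number C_n. Here n = 21 - 2 = 19.
C_n = (2n)!/(n!(n+1)!), so C_{19} = 38!/(19! x 20!) = C(38,19)/20 = 35345263800/20.

Final answer: C_{19} = 1767263190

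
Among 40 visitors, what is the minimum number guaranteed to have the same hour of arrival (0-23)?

There are 24 possible values for hour of arrival (0-23). With 40 visitors and 24 categories, by pigeonhole: ceiling(40/24).

Final answer: 2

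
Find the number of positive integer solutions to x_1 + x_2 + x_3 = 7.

Substitute x'_i = x_i - 1 (so x'_i >= 0). Then sum x'_i = 7 - 3 = 4.
Stars and bars: C(4+3-1, 3-1) = C(6,2).

Final answer: C(6,2) = 15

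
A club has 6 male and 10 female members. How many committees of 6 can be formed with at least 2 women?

Sum over valid woman counts:
C(10,2)C(6,4) = 675
C(10,3)C(6,3) = 2400
C(10,4)C(6,2) = 3150
C(10,5)C(6,1) = 1512
C(10,6)C(6,0) = 210
Total: 675 + 2400 + 3150 + 1512 + 210.

Final answer: 7947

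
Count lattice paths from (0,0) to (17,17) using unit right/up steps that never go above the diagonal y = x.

Total monotonic paths to (17,17): C(34,17) = 2333606220.
By the reflection principle, paths that go above the diagonal number C(34,18) = 2203961430.
Valid Dyck paths: 2333606220 - 2203961430.
(These counts are the Catalan numbers.)

Final answer: C_{17} = 129644790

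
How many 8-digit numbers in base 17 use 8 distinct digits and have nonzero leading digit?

The leading digit has 16 choices (anything but zero); the next has 16 (anything but the first), then 15, and so on, one fewer each time.
Total: 16 x 16 x 15 x 14 x 13 x 12 x 11 x 10.

Final answer: 922521600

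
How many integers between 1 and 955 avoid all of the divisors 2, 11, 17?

|div by 2|=477, |div by 11|=86, |div by 17|=56.
|div by 2&11|=43, |div by 2&17|=28, |div by 11&17|=5, |div by all|=2.
By inclusion-exclusion, divisible by at least one: 477+86+56-43-28-5+2 = 545.
Not divisible by any: 955 - 545.

Final answer: 410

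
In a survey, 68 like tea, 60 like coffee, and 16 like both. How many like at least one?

|A union B| = |A| + |B| - |A intersect B| = 68 + 60 - 16.

Final answer: 112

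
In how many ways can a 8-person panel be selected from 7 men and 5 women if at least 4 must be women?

Sum over valid woman counts:
C(5,4)C(7,4) = 175
C(5,5)C(7,3) = 35
Total: 175 + 35.

Final answer: 210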